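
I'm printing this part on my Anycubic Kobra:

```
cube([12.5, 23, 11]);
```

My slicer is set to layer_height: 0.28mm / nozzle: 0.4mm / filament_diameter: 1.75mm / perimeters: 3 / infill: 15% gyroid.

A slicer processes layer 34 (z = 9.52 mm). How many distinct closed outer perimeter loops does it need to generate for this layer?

At z = 9.52 mm: the 12.5×23 cube contributes its full rectangle. The result has 1 disconnected region.

1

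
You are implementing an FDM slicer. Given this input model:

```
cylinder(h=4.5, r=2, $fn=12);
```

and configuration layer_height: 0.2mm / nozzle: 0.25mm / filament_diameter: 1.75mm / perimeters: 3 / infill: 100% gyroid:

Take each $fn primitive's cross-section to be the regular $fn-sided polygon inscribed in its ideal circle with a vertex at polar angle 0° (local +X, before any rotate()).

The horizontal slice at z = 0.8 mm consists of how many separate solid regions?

1

At z = 0.8 mm: the r=2 cylinder contributes a regular 12-gon of circumradius 2. The result has 1 disconnected region.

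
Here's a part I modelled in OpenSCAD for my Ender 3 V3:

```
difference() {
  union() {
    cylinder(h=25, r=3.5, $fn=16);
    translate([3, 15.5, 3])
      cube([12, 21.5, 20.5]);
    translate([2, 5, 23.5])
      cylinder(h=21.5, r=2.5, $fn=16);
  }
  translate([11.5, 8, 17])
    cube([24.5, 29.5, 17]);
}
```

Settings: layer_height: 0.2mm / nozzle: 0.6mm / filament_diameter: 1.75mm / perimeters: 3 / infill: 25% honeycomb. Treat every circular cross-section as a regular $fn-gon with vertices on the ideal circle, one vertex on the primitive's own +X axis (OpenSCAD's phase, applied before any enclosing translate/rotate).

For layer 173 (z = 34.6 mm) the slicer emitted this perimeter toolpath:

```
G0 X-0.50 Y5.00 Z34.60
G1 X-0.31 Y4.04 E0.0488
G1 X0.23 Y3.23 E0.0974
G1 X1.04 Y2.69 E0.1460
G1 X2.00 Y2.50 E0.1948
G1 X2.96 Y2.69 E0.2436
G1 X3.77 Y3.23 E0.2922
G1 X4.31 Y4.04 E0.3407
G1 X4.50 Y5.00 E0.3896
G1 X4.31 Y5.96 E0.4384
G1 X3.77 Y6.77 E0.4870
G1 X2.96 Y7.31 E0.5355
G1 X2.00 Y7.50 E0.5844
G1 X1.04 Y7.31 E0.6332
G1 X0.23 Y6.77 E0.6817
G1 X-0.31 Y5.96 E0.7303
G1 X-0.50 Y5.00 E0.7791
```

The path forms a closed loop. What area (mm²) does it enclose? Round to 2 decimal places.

19.16 mm²

Apply the shoelace formula to the sequence of (X, Y) vertices; enclosed area = 19.16 mm².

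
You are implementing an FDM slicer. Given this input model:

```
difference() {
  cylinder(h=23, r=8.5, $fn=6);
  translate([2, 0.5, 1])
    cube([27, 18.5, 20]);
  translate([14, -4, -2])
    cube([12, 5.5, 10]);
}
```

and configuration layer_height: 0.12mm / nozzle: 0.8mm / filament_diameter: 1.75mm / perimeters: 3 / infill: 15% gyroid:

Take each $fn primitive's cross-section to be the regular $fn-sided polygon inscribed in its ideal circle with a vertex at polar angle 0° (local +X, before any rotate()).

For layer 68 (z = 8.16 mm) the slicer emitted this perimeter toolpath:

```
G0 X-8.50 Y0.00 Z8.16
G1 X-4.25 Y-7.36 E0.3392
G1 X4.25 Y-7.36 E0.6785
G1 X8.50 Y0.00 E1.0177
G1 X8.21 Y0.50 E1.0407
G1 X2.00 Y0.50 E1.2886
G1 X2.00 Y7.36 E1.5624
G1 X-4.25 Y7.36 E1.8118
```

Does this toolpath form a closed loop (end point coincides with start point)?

Start point (G0): (-8.50, 0.00). End point (last G1): the path does not return to the start — open.

no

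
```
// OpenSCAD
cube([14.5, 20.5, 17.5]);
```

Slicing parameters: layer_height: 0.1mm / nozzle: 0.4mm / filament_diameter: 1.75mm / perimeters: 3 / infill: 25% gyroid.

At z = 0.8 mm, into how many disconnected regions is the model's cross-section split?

At z = 0.8 mm: the 14.5×20.5 cube contributes its full rectangle. The result has 1 disconnected region.

1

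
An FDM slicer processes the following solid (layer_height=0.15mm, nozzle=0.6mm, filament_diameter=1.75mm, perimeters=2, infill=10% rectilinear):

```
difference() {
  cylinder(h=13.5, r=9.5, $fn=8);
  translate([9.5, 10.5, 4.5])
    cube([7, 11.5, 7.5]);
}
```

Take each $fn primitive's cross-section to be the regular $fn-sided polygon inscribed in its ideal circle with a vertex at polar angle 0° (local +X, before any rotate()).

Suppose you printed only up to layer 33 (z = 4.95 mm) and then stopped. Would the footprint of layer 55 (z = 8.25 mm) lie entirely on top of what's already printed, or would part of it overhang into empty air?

Compare the two slices. At z = 4.95: the r=9.5 cylinder gives a regular 8-gon of circumradius 9.5 (constant along its height) (area = (8/2)·9.500²·sin(360°/8) = 255.27 mm²); the 7×11.5 cube at (9.5, 10.5) contributes its full rectangle (area 80.50 mm²); Taking the first minus the rest: starting from the r=9.5 cylinder (255.27 mm²), the 7×11.5 cube at (9.5, 10.5) misses the remaining region (no effect) — area = 255.27 mm². At z = 8.25: the r=9.5 cylinder gives a regular 8-gon of circumradius 9.5 (constant along its height) (area = (8/2)·9.500²·sin(360°/8) = 255.27 mm²); the cube at (9.5, 10.5) (footprint 7×11.5) is included at this height (area 80.50 mm²); Subtracting the remaining from the first: starting from the r=9.5 cylinder (255.27 mm²), the 7×11.5 cube at (9.5, 10.5) misses the remaining region (no effect) — area = 255.27 mm². Checking containment: the cross-section at z = 8.25 is a subset of the cross-section at z = 4.95.

entirely on top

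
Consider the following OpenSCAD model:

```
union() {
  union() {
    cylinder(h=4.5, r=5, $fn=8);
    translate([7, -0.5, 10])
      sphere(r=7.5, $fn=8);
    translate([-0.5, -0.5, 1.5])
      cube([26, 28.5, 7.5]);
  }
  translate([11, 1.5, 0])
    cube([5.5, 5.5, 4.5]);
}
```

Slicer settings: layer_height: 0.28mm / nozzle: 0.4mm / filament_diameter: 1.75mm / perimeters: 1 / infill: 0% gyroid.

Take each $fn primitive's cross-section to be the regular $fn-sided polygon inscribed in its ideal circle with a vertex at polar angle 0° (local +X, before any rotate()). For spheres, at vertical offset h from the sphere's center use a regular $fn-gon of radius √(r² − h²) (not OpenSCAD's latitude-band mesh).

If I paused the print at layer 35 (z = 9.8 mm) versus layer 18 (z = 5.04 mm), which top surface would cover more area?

layer 18 (z = 5.04 mm)

Layer 35 (z = 9.8): the cylinder is not intersected at this z (z outside [0, 4.5]); the r=7.5 sphere at (7, -0.5) slices to a regular 8-gon of circumradius 7.497 (√(r²−h²) with h=0.2 from center) (area = (8/2)·7.497²·sin(360°/8) = 158.99 mm²); the cube at (-0.5, -0.5) is not intersected at this z (z outside [1.5, 9]); Taking the union: only the r=7.5 sphere at (7, -0.5) is present, so the union is just that shape — area = 158.99 mm²; the cube at (11, 1.5) is absent (z outside [0, 4.5]); Merging all regions: only the result so far is present, so the union is just that shape — area = 158.99 mm². So its area = 158.99 mm². Layer 18 (z = 5.04): the cylinder does not reach this height (z outside [0, 4.5]); the r=7.5 sphere at (7, -0.5) contributes a regular 8-gon of circumradius √(7.5²−4.96²) = 5.626 (area = (8/2)·5.626²·sin(360°/8) = 89.52 mm²); the cube at (-0.5, -0.5) is present — its section is the full 26×28.5 rectangle (area 741.00 mm²); Combining (union): the regions partially overlap — summed areas 830.52 mm² minus the doubly-counted overlap 44.76 mm² gives 785.76 mm² — area = 785.76 mm²; the cube at (11, 1.5) is not intersected at this z (z outside [0, 4.5]); Taking the union: only the result so far is present, so the union is just that shape — area = 785.76 mm². So its area = 785.76 mm². Layer 18 is larger (785.76 vs 158.99 mm²).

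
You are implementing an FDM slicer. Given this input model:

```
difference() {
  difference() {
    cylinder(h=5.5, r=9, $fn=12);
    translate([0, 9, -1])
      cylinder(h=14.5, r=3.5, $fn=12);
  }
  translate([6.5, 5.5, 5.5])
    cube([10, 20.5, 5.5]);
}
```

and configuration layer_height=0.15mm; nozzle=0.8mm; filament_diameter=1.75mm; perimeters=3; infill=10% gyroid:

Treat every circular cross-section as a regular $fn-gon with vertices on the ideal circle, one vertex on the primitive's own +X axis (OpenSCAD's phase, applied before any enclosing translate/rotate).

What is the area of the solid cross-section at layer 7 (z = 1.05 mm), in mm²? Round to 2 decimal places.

At z = 1.05 mm: the cylinder: section is a regular 12-gon, circumradius r=9 (area = (12/2)·9.000²·sin(360°/12) = 243.00 mm²); the cylinder at (0, 9): section is a regular 12-gon, circumradius r=3.5 (area = (12/2)·3.500²·sin(360°/12) = 36.75 mm²); After the difference (first − rest): starting from the r=9 cylinder (243.00 mm²), the r=3.5 cylinder at (0, 9) partially overlaps it — only the 15.31 mm² overlap (of its 36.75 mm²) is removed, clipping the outline — area = 227.69 mm²; the cube at (6.5, 5.5) is absent (z outside [5.5, 11]); Subtracting the remaining from the first: none of the subtracted shapes is present at this height, so the result so far is unchanged — area = 227.69 mm². Overall, the cross-section is a single solid region. Net area = 227.69 mm².

227.69 mm²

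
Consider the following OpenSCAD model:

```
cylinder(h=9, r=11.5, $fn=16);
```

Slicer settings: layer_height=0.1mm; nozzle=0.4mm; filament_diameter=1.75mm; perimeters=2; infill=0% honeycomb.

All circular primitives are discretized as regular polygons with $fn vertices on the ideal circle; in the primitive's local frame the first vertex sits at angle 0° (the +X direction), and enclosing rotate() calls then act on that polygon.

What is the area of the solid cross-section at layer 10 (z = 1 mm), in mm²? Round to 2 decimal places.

404.88 mm²

At z = 1 mm: the cylinder: section is a regular 16-gon, circumradius r=11.5 (area = (16/2)·11.500²·sin(360°/16) = 404.88 mm²). Overall, the cross-section is a single solid region. Net area = 404.88 mm².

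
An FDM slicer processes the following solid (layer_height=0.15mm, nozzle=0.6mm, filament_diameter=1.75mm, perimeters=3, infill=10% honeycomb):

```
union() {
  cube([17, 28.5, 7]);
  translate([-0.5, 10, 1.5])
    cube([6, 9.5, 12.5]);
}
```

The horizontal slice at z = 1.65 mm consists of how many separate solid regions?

1

At z = 1.65 mm: the cube is present — its section is the full 17×28.5 rectangle; the 6×9.5 cube at (-0.5, 10) contributes its full rectangle; Merging all regions: the regions partially overlap (shared area 52.25 mm²), so overlapping operands fuse into one piece — 1 connected region. The result has 1 disconnected region.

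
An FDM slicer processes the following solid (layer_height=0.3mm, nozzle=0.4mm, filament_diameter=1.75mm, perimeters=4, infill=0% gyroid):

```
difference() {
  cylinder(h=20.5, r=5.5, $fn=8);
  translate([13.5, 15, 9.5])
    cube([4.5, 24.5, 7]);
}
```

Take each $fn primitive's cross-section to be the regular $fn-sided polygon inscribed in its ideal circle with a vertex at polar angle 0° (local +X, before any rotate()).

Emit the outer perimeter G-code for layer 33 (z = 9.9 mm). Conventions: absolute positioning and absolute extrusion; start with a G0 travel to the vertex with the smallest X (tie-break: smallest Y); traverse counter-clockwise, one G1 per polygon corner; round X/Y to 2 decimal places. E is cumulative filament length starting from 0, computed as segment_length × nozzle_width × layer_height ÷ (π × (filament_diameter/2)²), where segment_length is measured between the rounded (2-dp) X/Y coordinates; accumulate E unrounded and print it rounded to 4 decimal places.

G0 X-5.50 Y0.00 Z9.90
G1 X-3.89 Y-3.89 E0.2100
G1 X0.00 Y-5.50 E0.4201
G1 X3.89 Y-3.89 E0.6301
G1 X5.50 Y0.00 E0.8402
G1 X3.89 Y3.89 E1.0502
G1 X0.00 Y5.50 E1.2602
G1 X-3.89 Y3.89 E1.4703
G1 X-5.50 Y0.00 E1.6803

At z = 9.9 mm: the cylinder: section is a regular 8-gon, circumradius r=5.5; the 4.5×24.5 cube at (13.5, 15) contributes its full rectangle; Taking the first minus the rest: starting from the r=5.5 cylinder, the 4.5×24.5 cube at (13.5, 15) misses the remaining region (no effect) — 1 connected region. The outline is a single polygon with 8 vertices. Extrusion per mm of travel: 0.4 × 0.3 / (π × 0.875²) = 0.049890. Accumulating E over each segment gives final E = 1.6803.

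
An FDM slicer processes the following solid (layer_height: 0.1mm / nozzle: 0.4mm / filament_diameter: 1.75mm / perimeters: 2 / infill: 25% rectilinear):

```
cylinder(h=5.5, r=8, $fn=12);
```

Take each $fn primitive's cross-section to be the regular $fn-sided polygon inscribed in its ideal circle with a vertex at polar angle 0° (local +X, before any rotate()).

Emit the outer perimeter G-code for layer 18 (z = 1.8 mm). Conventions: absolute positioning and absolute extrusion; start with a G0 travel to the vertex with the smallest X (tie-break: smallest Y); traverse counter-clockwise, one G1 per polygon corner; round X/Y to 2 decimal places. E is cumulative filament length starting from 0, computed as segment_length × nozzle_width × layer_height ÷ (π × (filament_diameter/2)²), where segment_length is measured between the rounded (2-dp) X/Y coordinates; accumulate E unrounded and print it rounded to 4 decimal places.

G0 X-8.00 Y0.00 Z1.80
G1 X-6.93 Y-4.00 E0.0689
G1 X-4.00 Y-6.93 E0.1378
G1 X0.00 Y-8.00 E0.2066
G1 X4.00 Y-6.93 E0.2755
G1 X6.93 Y-4.00 E0.3444
G1 X8.00 Y0.00 E0.4133
G1 X6.93 Y4.00 E0.4821
G1 X4.00 Y6.93 E0.5510
G1 X0.00 Y8.00 E0.6199
G1 X-4.00 Y6.93 E0.6887
G1 X-6.93 Y4.00 E0.7577
G1 X-8.00 Y0.00 E0.8265

At z = 1.8 mm: the r=8 cylinder gives a regular 12-gon of circumradius 8 (constant along its height). The outline is a single polygon with 12 vertices. Extrusion per mm of travel: 0.4 × 0.1 / (π × 0.875²) = 0.016630. Accumulating E over each segment gives final E = 0.8265.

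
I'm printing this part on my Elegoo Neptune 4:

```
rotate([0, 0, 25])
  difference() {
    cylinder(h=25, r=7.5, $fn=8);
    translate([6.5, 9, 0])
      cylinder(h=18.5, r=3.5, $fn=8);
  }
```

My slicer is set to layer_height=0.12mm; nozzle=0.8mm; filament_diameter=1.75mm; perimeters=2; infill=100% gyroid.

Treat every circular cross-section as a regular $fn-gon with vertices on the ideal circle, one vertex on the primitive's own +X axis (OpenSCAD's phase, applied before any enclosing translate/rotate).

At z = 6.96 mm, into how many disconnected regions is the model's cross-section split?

At z = 6.96 mm: the r=7.5 cylinder gives a regular 8-gon of circumradius 7.5 (constant along its height); the r=3.5 cylinder at (6.5, 9) gives a regular 8-gon of circumradius 3.5 (constant along its height); Taking the first minus the rest: starting from the r=7.5 cylinder, the r=3.5 cylinder at (6.5, 9) misses the remaining region (no effect) — 1 connected region; (whole slice rotated 25° about Z — lengths, areas and connectivity unchanged). The result has 1 disconnected region.

1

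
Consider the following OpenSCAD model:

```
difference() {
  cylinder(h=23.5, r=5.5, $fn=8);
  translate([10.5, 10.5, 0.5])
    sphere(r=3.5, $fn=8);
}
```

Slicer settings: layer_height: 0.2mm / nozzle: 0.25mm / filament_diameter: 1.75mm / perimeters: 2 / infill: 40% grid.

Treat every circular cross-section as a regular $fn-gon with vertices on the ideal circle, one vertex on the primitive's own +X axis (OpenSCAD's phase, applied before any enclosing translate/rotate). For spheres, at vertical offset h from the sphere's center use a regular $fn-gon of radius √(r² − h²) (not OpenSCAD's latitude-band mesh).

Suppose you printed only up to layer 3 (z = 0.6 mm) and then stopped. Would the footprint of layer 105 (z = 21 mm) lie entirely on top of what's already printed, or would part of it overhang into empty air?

Compare the two slices. At z = 0.6: the r=5.5 cylinder gives a regular 8-gon of circumradius 5.5 (constant along its height) (area = (8/2)·5.500²·sin(360°/8) = 85.56 mm²); the r=3.5 sphere at (10.5, 10.5) slices to a regular 8-gon of circumradius 3.499 (√(r²−h²) with h=0.1 from center) (area = (8/2)·3.499²·sin(360°/8) = 34.62 mm²); Taking the first minus the rest: starting from the r=5.5 cylinder (85.56 mm²), the r=3.5 sphere at (10.5, 10.5) misses the remaining region (no effect) — area = 85.56 mm². At z = 21: the r=5.5 cylinder contributes a regular 8-gon of circumradius 5.5 (area = (8/2)·5.500²·sin(360°/8) = 85.56 mm²); the sphere at (10.5, 10.5) is absent (|z−center|=20.500 > r=3.5); After the difference (first − rest): none of the subtracted shapes is present at this height, so the r=5.5 cylinder is unchanged — area = 85.56 mm². Checking containment: the cross-section at z = 21 is a subset of the cross-section at z = 0.6.

entirely on top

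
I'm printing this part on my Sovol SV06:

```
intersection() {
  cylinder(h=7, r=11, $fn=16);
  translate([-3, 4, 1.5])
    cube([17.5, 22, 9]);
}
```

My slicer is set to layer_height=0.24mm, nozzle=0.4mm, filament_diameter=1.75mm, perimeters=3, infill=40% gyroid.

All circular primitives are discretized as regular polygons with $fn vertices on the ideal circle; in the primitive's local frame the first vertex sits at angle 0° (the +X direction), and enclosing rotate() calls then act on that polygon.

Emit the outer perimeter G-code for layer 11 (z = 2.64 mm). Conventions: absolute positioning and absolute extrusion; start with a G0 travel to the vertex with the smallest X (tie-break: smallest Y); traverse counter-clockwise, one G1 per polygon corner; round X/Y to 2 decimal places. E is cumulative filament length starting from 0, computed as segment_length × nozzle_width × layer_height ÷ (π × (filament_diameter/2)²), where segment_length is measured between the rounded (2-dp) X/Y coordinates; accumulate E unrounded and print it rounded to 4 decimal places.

G0 X-3.00 Y4.00 Z2.64
G1 X10.20 Y4.00 E0.5268
G1 X10.16 Y4.21 E0.5354
G1 X7.78 Y7.78 E0.7066
G1 X4.21 Y10.16 E0.8779
G1 X0.00 Y11.00 E1.0492
G1 X-3.00 Y10.40 E1.1713
G1 X-3.00 Y4.00 E1.4268

At z = 2.64 mm: the cylinder: section is a regular 16-gon, circumradius r=11; the 17.5×22 cube at (-3, 4) contributes its full rectangle; Taking the intersection: the 17.5×22 cube at (-3, 4) partially overlaps the r=11 cylinder; clipping to the common part keeps 70.31 mm² — 1 connected region. The outline is a single polygon with 7 vertices. Extrusion per mm of travel: 0.4 × 0.24 / (π × 0.875²) = 0.039912. Accumulating E over each segment gives final E = 1.4268.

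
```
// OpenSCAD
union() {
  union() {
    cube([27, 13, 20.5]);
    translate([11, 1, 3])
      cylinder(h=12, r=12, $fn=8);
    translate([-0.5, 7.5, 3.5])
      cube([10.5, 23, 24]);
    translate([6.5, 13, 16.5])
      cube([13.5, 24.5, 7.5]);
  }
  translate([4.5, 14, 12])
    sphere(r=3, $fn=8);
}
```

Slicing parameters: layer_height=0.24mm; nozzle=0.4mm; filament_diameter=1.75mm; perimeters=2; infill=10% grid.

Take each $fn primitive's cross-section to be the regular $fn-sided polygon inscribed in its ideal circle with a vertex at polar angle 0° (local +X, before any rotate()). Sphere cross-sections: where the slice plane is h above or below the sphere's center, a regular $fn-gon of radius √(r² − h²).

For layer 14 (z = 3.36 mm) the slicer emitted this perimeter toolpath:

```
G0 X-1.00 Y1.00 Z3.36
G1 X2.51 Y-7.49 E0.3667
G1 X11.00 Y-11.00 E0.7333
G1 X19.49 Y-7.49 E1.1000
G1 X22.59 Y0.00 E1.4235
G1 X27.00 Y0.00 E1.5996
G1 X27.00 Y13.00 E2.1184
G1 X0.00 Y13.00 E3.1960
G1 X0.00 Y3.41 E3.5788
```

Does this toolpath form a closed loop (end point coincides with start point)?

Start point (G0): (-1.00, 1.00). End point (last G1): the path does not return to the start — open.

no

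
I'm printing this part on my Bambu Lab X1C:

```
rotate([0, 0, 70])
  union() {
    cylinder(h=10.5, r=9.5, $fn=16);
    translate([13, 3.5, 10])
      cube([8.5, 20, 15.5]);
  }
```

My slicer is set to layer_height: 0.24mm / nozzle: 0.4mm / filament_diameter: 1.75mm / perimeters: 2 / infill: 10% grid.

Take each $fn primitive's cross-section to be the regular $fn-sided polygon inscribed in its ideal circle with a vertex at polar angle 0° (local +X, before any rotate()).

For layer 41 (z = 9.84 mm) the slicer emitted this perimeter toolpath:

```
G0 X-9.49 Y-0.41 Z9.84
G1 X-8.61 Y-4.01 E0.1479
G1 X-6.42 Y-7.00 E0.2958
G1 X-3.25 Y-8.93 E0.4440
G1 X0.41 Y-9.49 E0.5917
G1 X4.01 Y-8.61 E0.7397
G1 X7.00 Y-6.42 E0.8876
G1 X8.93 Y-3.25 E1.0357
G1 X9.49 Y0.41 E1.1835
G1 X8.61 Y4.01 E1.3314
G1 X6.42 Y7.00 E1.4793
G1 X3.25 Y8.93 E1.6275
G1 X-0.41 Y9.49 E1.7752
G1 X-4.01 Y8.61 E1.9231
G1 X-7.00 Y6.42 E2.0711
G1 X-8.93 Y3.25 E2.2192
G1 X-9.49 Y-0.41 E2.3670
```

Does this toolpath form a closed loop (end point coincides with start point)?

Start point (G0): (-9.49, -0.41). End point (last G1): the path returns to the start — closed.

yes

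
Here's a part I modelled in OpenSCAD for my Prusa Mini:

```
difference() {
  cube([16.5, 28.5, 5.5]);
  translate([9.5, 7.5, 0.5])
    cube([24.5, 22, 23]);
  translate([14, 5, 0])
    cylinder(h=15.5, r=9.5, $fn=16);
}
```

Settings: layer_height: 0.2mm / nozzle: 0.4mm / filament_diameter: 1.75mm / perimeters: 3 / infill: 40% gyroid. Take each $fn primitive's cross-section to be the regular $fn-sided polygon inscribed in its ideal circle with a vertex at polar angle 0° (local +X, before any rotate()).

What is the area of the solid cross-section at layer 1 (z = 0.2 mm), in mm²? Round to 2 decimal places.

320.97 mm²

At z = 0.2 mm: the cube is present — its section is the full 16.5×28.5 rectangle (area 470.25 mm²); the cube at (9.5, 7.5) does not reach this height (z outside [0.5, 23.5]); the r=9.5 cylinder at (14, 5) gives a regular 16-gon of circumradius 9.5 (constant along its height) (area = (16/2)·9.500²·sin(360°/16) = 276.30 mm²); Taking the first minus the rest: starting from the 16.5×28.5 cube (470.25 mm²), the r=9.5 cylinder at (14, 5) partially overlaps it — only the 149.28 mm² overlap (of its 276.30 mm²) is removed, clipping the outline — area = 320.97 mm². Overall, the cross-section is a single solid region. Net area = 320.97 mm².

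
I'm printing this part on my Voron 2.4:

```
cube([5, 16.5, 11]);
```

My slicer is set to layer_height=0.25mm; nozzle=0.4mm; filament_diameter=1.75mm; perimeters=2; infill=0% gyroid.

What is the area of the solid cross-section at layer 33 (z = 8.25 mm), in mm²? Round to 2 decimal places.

82.50 mm²

At z = 8.25 mm: the cube is present — its section is the full 5×16.5 rectangle (area 82.50 mm²). Overall, the cross-section is a single solid region. Net area = 82.50 mm².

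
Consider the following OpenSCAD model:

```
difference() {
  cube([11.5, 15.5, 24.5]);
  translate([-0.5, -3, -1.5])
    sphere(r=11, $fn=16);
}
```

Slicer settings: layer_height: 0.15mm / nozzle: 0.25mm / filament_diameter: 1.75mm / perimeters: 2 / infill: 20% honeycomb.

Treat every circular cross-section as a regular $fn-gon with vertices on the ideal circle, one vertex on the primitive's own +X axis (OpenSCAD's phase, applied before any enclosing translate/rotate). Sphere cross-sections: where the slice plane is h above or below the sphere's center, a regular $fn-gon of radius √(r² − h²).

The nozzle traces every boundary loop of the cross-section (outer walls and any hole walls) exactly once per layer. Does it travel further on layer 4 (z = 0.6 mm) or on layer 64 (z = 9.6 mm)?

layer 64 (z = 9.6 mm)

Layer 4 (z = 0.6): the cube is present — its section is the full 11.5×15.5 rectangle (perimeter 54.00 mm); the r=11 sphere at (-0.5, -3) slices to a regular 16-gon of circumradius 10.798 (√(r²−h²) with h=2.1 from center) (perimeter = 2·16·10.798·sin(180°/16) = 67.41 mm); Taking the first minus the rest: starting from the 11.5×15.5 cube, the r=11 sphere at (-0.5, -3) partially overlaps it — only the 53.86 mm² overlap (of its 356.94 mm²) is removed, clipping the outline — boundary = 49.88 mm. So its perimeter = 49.88 mm. Layer 64 (z = 9.6): the cube (footprint 11.5×15.5) is included at this height (perimeter 54.00 mm); the sphere at (-0.5, -3) is absent (|z−center|=11.100 > r=11); Subtracting the remaining from the first: none of the subtracted shapes is present at this height, so the 11.5×15.5 cube is unchanged — boundary = 54.00 mm. So its perimeter = 54.00 mm. Layer 64 is larger (54.00 vs 49.88 mm).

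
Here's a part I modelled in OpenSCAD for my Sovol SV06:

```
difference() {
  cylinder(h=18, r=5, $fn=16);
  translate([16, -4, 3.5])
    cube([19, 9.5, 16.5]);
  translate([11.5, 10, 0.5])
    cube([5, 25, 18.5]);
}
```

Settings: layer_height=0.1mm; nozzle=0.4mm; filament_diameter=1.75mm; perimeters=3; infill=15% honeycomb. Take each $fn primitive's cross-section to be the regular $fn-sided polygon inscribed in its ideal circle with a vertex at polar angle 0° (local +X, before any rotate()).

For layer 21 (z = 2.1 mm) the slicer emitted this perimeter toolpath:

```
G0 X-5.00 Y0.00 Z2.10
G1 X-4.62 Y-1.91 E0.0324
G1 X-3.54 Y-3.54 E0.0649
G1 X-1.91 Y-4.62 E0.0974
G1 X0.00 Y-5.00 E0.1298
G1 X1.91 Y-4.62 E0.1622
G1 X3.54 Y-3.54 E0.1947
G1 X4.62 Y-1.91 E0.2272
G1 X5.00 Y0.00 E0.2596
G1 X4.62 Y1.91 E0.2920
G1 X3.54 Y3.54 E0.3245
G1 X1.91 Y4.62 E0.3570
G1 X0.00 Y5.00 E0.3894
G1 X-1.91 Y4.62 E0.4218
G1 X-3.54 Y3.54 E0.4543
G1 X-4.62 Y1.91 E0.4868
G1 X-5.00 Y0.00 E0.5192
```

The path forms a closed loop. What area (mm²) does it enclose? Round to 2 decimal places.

Apply the shoelace formula to the sequence of (X, Y) vertices; enclosed area = 76.57 mm².

76.57 mm²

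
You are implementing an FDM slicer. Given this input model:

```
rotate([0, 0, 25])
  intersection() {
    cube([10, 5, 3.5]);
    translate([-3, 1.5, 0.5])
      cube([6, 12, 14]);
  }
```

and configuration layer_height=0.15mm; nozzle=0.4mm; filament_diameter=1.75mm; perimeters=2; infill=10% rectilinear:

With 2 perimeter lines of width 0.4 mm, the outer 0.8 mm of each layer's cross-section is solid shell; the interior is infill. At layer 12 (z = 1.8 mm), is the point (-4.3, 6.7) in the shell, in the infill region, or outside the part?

outside

At z = 1.8 mm: the cube is present — its section is the full 10×5 rectangle; the 6×12 cube at (-3, 1.5) contributes its full rectangle; After intersecting: the 6×12 cube at (-3, 1.5) partially overlaps the 10×5 cube; clipping to the common part keeps 10.50 mm² — 1 connected region; (whole slice rotated 25° about Z — lengths, areas and connectivity unchanged). Overall, the cross-section is a single solid region. Undo the 25° rotation: the query point maps to (-1.066, 7.890) in the un-rotated model frame. The nearest boundary edge runs (0.00, 5.00)→(3.00, 5.00); distance from the point to it = 3.08 mm. The point is not inside any of the regions above, so it lies outside the cross-section (3.08 mm from the nearest boundary).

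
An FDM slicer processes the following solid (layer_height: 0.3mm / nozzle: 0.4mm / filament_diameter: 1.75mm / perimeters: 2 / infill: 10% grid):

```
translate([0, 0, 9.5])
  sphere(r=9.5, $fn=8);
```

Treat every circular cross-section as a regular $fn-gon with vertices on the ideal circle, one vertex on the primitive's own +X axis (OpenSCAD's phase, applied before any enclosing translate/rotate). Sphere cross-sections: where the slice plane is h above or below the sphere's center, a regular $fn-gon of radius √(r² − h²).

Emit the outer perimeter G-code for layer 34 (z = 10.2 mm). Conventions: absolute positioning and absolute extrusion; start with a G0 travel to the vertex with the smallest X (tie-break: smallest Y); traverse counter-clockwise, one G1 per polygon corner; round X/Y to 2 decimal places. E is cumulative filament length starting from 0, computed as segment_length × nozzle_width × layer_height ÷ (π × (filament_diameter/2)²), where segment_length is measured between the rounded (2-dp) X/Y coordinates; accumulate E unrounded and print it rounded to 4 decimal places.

At z = 10.2 mm: the sphere: section is a regular 8-gon, circumradius = √(r²−h²) = √(9.5²−0.7²) = 9.474. The outline is a single polygon with 8 vertices. Extrusion per mm of travel: 0.4 × 0.3 / (π × 0.875²) = 0.049890. Accumulating E over each segment gives final E = 2.8936.

G0 X-9.47 Y0.00 Z10.20
G1 X-6.70 Y-6.70 E0.3617
G1 X0.00 Y-9.47 E0.7234
G1 X6.70 Y-6.70 E1.0851
G1 X9.47 Y0.00 E1.4468
G1 X6.70 Y6.70 E1.8085
G1 X0.00 Y9.47 E2.1702
G1 X-6.70 Y6.70 E2.5319
G1 X-9.47 Y0.00 E2.8936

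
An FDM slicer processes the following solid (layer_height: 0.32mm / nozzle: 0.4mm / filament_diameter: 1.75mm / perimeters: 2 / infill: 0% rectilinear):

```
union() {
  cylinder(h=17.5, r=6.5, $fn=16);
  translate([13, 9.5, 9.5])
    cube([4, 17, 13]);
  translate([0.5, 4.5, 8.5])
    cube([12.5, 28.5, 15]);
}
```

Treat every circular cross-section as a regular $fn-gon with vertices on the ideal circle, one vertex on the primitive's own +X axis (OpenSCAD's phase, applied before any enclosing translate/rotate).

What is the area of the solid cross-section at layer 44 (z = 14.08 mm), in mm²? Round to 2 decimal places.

548.52 mm²

At z = 14.08 mm: the r=6.5 cylinder gives a regular 16-gon of circumradius 6.5 (constant along its height) (area = (16/2)·6.500²·sin(360°/16) = 129.35 mm²); the 4×17 cube at (13, 9.5) contributes its full rectangle (area 68.00 mm²); the cube at (0.5, 4.5) is present — its section is the full 12.5×28.5 rectangle (area 356.25 mm²); Merging all regions: the regions partially overlap — summed areas 553.60 mm² minus the doubly-counted overlap 5.08 mm² gives 548.52 mm² — area = 548.52 mm². Overall, the cross-section is a single solid region. Net area = 548.52 mm².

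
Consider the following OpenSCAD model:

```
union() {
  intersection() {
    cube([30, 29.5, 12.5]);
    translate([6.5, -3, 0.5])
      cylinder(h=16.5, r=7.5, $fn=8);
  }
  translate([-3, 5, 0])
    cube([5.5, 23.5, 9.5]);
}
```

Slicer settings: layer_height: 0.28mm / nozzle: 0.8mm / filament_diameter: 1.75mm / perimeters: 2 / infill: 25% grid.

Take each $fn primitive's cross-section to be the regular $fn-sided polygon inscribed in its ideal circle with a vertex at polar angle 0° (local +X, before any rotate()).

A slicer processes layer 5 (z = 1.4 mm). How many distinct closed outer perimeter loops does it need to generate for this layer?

2

At z = 1.4 mm: the cube (footprint 30×29.5) is included at this height; the cylinder at (6.5, -3): section is a regular 8-gon, circumradius r=7.5; After intersecting: the r=7.5 cylinder at (6.5, -3) partially overlaps the 30×29.5 cube; clipping to the common part keeps 38.28 mm² — 1 connected region; the cube at (-3, 5) is present — its section is the full 5.5×23.5 rectangle; Taking the union: the 2 present regions are separate (no shared area or edge), so areas and boundary lengths simply add and each stays a separate island — 2 connected regions. The result has 2 disconnected regions.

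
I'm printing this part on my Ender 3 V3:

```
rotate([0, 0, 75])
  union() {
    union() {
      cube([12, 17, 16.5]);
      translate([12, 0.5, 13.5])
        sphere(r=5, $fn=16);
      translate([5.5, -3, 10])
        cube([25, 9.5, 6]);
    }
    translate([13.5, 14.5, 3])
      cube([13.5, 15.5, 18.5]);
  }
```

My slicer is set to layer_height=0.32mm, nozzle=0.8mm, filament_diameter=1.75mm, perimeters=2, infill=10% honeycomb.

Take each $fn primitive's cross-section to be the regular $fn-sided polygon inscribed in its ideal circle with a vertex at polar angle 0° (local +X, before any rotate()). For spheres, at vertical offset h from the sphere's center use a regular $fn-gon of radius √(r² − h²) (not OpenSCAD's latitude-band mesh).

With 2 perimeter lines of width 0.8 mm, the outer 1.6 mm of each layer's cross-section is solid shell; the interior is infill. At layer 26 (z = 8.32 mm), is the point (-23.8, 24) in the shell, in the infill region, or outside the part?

shell

At z = 8.32 mm: the 12×17 cube contributes its full rectangle; the sphere at (12, 0.5) is not intersected at this z (|z−center|=5.180 > r=5); the cube at (5.5, -3) does not reach this height (z outside [10, 16]); Combining (union): only the 12×17 cube is present, so the union is just that shape — 1 connected region; the cube at (13.5, 14.5) is present — its section is the full 13.5×15.5 rectangle; Taking the union: the 2 present regions are separate (no shared area or edge), so areas and boundary lengths simply add and each stays a separate island — 2 connected regions; (rotated 75° about Z; rotation is an isometry so areas/perimeters/island counts are preserved). Overall, the cross-section has 2 separate islands. Undo the 75° rotation: the query point maps to (17.022, 29.201) in the un-rotated model frame. The nearest boundary edge runs (13.50, 30.00)→(27.00, 30.00); distance from the point to it = 0.80 mm. (Shell/infill is judged within the island containing the point — the largest one.) The point is inside the cross-section, 0.80 mm from the nearest boundary — within the 1.6 mm shell band (2 × 0.8).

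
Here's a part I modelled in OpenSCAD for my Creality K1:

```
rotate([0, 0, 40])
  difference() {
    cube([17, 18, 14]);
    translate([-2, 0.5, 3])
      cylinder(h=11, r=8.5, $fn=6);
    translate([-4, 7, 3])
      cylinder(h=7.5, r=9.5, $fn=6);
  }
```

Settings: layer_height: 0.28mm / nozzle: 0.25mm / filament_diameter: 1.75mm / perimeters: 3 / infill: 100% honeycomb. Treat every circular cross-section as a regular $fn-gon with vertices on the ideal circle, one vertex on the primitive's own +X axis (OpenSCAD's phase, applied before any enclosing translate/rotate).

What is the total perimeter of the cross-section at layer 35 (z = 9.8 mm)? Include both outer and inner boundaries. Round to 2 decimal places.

At z = 9.8 mm: the cube is present — its section is the full 17×18 rectangle (perimeter 70.00 mm); the cylinder at (-2, 0.5): section is a regular 6-gon, circumradius r=8.5 (perimeter = 2·6·8.500·sin(180°/6) = 51.00 mm); the r=9.5 cylinder at (-4, 7) contributes a regular 6-gon of circumradius 9.5 (perimeter = 2·6·9.500·sin(180°/6) = 57.00 mm); After the difference (first − rest): starting from the 17×18 cube, the r=8.5 cylinder at (-2, 0.5) partially overlaps it — only the 35.38 mm² overlap (of its 187.71 mm²) is removed, clipping the outline; the r=9.5 cylinder at (-4, 7) partially overlaps it — only the 26.84 mm² overlap (of its 234.48 mm²) is removed, clipping the outline — boundary = 66.89 mm; (rotated 40° about Z; rotation is an isometry so areas/perimeters/island counts are preserved). Overall, the cross-section is a single solid region. Total boundary length (outer) = 66.89 mm.

66.89 mm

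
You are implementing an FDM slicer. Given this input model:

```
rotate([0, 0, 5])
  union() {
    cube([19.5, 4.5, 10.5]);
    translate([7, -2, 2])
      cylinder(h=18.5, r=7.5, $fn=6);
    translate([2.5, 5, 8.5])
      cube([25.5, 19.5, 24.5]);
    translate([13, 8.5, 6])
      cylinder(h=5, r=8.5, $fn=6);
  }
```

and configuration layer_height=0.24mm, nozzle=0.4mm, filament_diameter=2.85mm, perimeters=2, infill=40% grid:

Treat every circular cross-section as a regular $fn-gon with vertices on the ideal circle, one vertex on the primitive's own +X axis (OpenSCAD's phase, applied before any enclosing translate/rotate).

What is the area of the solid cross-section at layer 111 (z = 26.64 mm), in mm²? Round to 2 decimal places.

At z = 26.64 mm: the cube is not intersected at this z (z outside [0, 10.5]); the cylinder at (7, -2) does not reach this height (z outside [2, 20.5]); the cube at (2.5, 5) (footprint 25.5×19.5) is included at this height (area 497.25 mm²); the cylinder at (13, 8.5) is absent (z outside [6, 11]); Combining (union): only the 25.5×19.5 cube at (2.5, 5) is present, so the union is just that shape — area = 497.25 mm²; (rotated 5° about Z; rotation is an isometry so areas/perimeters/island counts are preserved). Overall, the cross-section is a single solid region. Net area = 497.25 mm².

497.25 mm²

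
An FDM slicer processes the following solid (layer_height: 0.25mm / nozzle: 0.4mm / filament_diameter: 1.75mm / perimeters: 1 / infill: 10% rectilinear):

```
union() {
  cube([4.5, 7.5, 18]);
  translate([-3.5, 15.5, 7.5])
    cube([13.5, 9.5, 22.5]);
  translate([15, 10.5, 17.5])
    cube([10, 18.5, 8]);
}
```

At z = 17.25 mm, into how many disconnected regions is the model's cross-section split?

At z = 17.25 mm: the cube is present — its section is the full 4.5×7.5 rectangle; the cube at (-3.5, 15.5) (footprint 13.5×9.5) is included at this height; the cube at (15, 10.5) is not intersected at this z (z outside [17.5, 25.5]); Merging all regions: the 2 present regions are separate (no shared area or edge), so areas and boundary lengths simply add and each stays a separate island — 2 connected regions. The result has 2 disconnected regions.

2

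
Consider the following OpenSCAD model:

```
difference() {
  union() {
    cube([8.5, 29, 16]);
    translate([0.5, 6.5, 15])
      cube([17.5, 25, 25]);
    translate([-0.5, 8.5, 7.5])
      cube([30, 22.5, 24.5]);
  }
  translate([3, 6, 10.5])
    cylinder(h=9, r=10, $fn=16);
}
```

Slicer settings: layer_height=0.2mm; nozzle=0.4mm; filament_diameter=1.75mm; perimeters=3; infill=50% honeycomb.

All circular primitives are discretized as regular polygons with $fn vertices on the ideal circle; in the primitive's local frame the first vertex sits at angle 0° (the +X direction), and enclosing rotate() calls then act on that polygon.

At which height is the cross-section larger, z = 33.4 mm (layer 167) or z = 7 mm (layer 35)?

layer 167 (z = 33.4 mm)

Layer 167 (z = 33.4): the cube is not intersected at this z (z outside [0, 16]); the cube at (0.5, 6.5) (footprint 17.5×25) is included at this height (area 437.50 mm²); the cube at (-0.5, 8.5) is not intersected at this z (z outside [7.5, 32]); Combining (union): only the 17.5×25 cube at (0.5, 6.5) is present, so the union is just that shape — area = 437.50 mm²; the cylinder at (3, 6) does not reach this height (z outside [10.5, 19.5]); Taking the first minus the rest: none of the subtracted shapes is present at this height, so that combined region is unchanged — area = 437.50 mm². So its area = 437.50 mm². Layer 35 (z = 7): the cube is present — its section is the full 8.5×29 rectangle (area 246.50 mm²); the cube at (0.5, 6.5) is absent (z outside [15, 40]); the cube at (-0.5, 8.5) is not intersected at this z (z outside [7.5, 32]); Merging all regions: only the 8.5×29 cube is present, so the union is just that shape — area = 246.50 mm²; the cylinder at (3, 6) is not intersected at this z (z outside [10.5, 19.5]); Taking the first minus the rest: none of the subtracted shapes is present at this height, so that combined region is unchanged — area = 246.50 mm². So its area = 246.50 mm². Layer 167 is larger (437.50 vs 246.50 mm²).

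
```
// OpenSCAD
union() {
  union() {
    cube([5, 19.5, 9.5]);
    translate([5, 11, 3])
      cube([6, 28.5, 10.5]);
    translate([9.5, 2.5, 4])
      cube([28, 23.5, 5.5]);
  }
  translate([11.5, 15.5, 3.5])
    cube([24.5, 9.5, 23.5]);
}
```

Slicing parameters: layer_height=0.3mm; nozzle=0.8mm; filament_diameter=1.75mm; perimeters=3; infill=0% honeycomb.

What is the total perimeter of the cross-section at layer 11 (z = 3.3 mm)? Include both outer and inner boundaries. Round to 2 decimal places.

At z = 3.3 mm: the 5×19.5 cube contributes its full rectangle (perimeter 49.00 mm); the cube at (5, 11) (footprint 6×28.5) is included at this height (perimeter 69.00 mm); the cube at (9.5, 2.5) is absent (z outside [4, 9.5]); Combining (union): the 2 present regions share edge segments without overlapping in area, so areas simply add but the touching pieces fuse into one outline (the shared edge portions become interior and drop out of the boundary) — boundary = 101.00 mm; the cube at (11.5, 15.5) is not intersected at this z (z outside [3.5, 27]); Merging all regions: only the result so far is present, so the union is just that shape — boundary = 101.00 mm. Overall, the cross-section is a single solid region. Total boundary length (outer) = 101.00 mm.

101.00 mm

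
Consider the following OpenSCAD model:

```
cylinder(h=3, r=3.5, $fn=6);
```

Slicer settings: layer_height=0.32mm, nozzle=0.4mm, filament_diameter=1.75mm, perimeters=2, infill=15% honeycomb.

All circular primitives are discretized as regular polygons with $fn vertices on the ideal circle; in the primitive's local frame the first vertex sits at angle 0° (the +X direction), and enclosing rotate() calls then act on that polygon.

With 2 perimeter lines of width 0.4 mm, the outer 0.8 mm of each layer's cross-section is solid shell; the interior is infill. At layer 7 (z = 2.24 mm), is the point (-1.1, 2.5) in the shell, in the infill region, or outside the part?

At z = 2.24 mm: the cylinder: section is a regular 6-gon, circumradius r=3.5. Overall, the cross-section is a single solid region. The nearest boundary edge runs (1.75, 3.03)→(-1.75, 3.03); distance from the point to it = 0.53 mm. The point is inside the cross-section, 0.53 mm from the nearest boundary — within the 0.8 mm shell band (2 × 0.4).

shell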